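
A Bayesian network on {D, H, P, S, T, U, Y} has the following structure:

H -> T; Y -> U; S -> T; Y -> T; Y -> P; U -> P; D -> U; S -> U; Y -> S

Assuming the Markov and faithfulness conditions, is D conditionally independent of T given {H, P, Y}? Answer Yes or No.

No

There are 6 undirected paths between D and T; checking each against the conditioning set {H, P, Y}:
Path 1: D → U ← Y → T
  Y is a fork here and Y is conditioned on, so the path is blocked at Y.
Path 2: D → U ← Y → S → T
  Y is a fork here and Y is conditioned on, so the path is blocked at Y.
Path 3: D → U ← S → T
  U is a collider and its descendant P is conditioned on, which opens it; S is a fork and S is not conditioned on — no node blocks this path, so it is active.
Path 4: D → U ← S ← Y → T
  Y is a fork here and Y is conditioned on, so the path is blocked at Y.
Path 5: D → U → P ← Y → T
  Y is a fork here and Y is conditioned on, so the path is blocked at Y.
Path 6: D → U → P ← Y → S → T
  Y is a fork here and Y is conditioned on, so the path is blocked at Y.
At least one path is unblocked, so d-separation fails.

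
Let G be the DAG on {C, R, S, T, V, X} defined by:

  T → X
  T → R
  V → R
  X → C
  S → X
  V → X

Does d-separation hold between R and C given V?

No

We examine all 2 paths between R and C:
Path 1: R ← V → X → C
  V is a fork here and V is conditioned on, so the path is blocked at V.
Path 2: R ← T → X → C
  T is a fork and T is not conditioned on; X is a chain and X is not conditioned on — no node blocks this path, so it is active.
At least one path is unblocked, so d-separation fails.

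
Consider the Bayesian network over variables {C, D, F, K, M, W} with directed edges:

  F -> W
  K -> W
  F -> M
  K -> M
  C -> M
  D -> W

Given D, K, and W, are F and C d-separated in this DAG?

Enumerating the 2 paths from F to C and testing each for blocking by {D, K, W}:
  1. F → W ← K → M ← C — W:collider[open]; K:fork[blocks]; M:collider[blocks] ⇒ blocked
  2. F → M ← C — M:collider[blocks] ⇒ blocked
Every path is blocked, so F and C are d-separated given {D, K, W}.

Yes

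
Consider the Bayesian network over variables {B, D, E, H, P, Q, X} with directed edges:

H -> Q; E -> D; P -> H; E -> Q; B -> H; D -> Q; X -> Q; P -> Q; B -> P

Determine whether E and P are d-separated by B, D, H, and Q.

There are 6 undirected paths between E and P; checking each against the conditioning set {B, D, H, Q}:
Path 1: E → D → Q ← H ← P
  D is a chain here and D is conditioned on, so the path is blocked at D.
Path 2: E → D → Q ← H ← B → P
  D is a chain here and D is conditioned on, so the path is blocked at D.
Path 3: E → D → Q ← P
  D is a chain here and D is conditioned on, so the path is blocked at D.
Path 4: E → Q ← H ← P
  H is a chain here and H is conditioned on, so the path is blocked at H.
Path 5: E → Q ← H ← B → P
  H is a chain here and H is conditioned on, so the path is blocked at H.
Path 6: E → Q ← P
  Q is a collider and Q is conditioned on, which opens it — no node blocks this path, so it is active.
Since the path E → Q ← P is active, E and P are not d-separated given {B, D, H, Q}.

No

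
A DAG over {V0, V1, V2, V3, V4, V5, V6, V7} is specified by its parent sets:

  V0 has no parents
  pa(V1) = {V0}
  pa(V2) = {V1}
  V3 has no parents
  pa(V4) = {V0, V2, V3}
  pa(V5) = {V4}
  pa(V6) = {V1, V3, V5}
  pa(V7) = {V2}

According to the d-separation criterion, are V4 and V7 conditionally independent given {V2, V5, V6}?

Yes

Enumerating the 4 paths from V4 to V7 and testing each for blocking by {V2, V5, V6}:
  1. V4 ← V3 → V6 ← V1 → V2 → V7 — V3:fork[open]; V6:collider[open]; V1:fork[open]; V2:chain[blocks] ⇒ blocked
  2. V4 → V5 → V6 ← V1 → V2 → V7 — V5:chain[blocks]; V6:collider[open]; V1:fork[open]; V2:chain[blocks] ⇒ blocked
  3. V4 ← V2 → V7 — V2:fork[blocks] ⇒ blocked
  4. V4 ← V0 → V1 → V2 → V7 — V0:fork[open]; V1:chain[open]; V2:chain[blocks] ⇒ blocked
Every path is blocked, so V4 and V7 are d-separated given {V2, V5, V6}.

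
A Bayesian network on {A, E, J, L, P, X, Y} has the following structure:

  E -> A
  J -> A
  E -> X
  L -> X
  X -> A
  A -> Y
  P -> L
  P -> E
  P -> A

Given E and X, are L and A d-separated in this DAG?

No — L and A are not d-separated given {E, X}.

There are 6 undirected paths between L and A; checking each against the conditioning set {E, X}:
  1. L ← P → A — P:fork[open] ⇒ active
  2. L ← P → E → A — P:fork[open]; E:chain[blocks] ⇒ blocked
  3. L ← P → E → X → A — P:fork[open]; E:chain[blocks]; X:chain[blocks] ⇒ blocked
  4. L → X → A — X:chain[blocks] ⇒ blocked
  5. L → X ← E → A — X:collider[open]; E:fork[blocks] ⇒ blocked
  6. L → X ← E ← P → A — X:collider[open]; E:chain[blocks]; P:fork[open] ⇒ blocked
Because an active path exists, L and A are not d-separated.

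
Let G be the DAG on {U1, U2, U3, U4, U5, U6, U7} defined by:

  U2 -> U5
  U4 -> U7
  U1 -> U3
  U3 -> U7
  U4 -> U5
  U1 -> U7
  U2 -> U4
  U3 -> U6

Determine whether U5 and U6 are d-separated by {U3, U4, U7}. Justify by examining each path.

Yes

We examine all 4 paths between U5 and U6:
Path 1: U5 ← U2 → U4 → U7 ← U3 → U6
  U4 is a chain here and U4 is conditioned on, so the path is blocked at U4.
Path 2: U5 ← U2 → U4 → U7 ← U1 → U3 → U6
  U4 is a chain here and U4 is conditioned on, so the path is blocked at U4.
Path 3: U5 ← U4 → U7 ← U3 → U6
  U4 is a fork here and U4 is conditioned on, so the path is blocked at U4.
Path 4: U5 ← U4 → U7 ← U1 → U3 → U6
  U4 is a fork here and U4 is conditioned on, so the path is blocked at U4.
Every path is blocked, so U5 and U6 are d-separated given {U3, U4, U7}.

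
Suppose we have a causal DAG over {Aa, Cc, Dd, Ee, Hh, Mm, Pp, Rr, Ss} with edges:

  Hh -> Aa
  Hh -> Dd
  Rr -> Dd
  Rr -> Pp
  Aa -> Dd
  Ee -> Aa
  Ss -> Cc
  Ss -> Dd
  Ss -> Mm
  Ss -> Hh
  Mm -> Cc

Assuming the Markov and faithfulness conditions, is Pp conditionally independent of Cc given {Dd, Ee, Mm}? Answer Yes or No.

There are 6 undirected paths between Pp and Cc; checking each against the conditioning set {Dd, Ee, Mm}:
  1. Pp ← Rr → Dd ← Hh ← Ss → Mm → Cc — Rr:fork[open]; Dd:collider[open]; Hh:chain[open]; Ss:fork[open]; Mm:chain[blocks] ⇒ blocked
  2. Pp ← Rr → Dd ← Hh ← Ss → Cc — Rr:fork[open]; Dd:collider[open]; Hh:chain[open]; Ss:fork[open] ⇒ active
  3. Pp ← Rr → Dd ← Aa ← Hh ← Ss → Mm → Cc — Rr:fork[open]; Dd:collider[open]; Aa:chain[open]; Hh:chain[open]; Ss:fork[open]; Mm:chain[blocks] ⇒ blocked
  4. Pp ← Rr → Dd ← Aa ← Hh ← Ss → Cc — Rr:fork[open]; Dd:collider[open]; Aa:chain[open]; Hh:chain[open]; Ss:fork[open] ⇒ active
  5. Pp ← Rr → Dd ← Ss → Mm → Cc — Rr:fork[open]; Dd:collider[open]; Ss:fork[open]; Mm:chain[blocks] ⇒ blocked
  6. Pp ← Rr → Dd ← Ss → Cc — Rr:fork[open]; Dd:collider[open]; Ss:fork[open] ⇒ active
Since the path Pp ← Rr → Dd ← Hh ← Ss → Cc is active, Pp and Cc are not d-separated given {Dd, Ee, Mm}.

No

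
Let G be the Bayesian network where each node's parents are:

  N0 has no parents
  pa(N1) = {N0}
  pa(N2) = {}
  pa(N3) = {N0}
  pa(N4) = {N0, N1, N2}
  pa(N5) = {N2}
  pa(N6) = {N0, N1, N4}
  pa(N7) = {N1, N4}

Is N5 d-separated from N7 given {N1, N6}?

No — N5 and N7 are not d-separated given {N1, N6}.

6 paths connect N5 and N7; each must be blocked for d-separation to hold:
Path 1: N5 ← N2 → N4 ← N1 → N7
  N1 is a fork here and N1 is conditioned on, so the path is blocked at N1.
Path 2: N5 ← N2 → N4 → N7
  N2 is a fork and N2 is not conditioned on; N4 is a chain and N4 is not conditioned on — no node blocks this path, so it is active.
Path 3: N5 ← N2 → N4 → N6 ← N1 → N7
  N1 is a fork here and N1 is conditioned on, so the path is blocked at N1.
Path 4: N5 ← N2 → N4 → N6 ← N0 → N1 → N7
  N1 is a chain here and N1 is conditioned on, so the path is blocked at N1.
Path 5: N5 ← N2 → N4 ← N0 → N1 → N7
  N1 is a chain here and N1 is conditioned on, so the path is blocked at N1.
Path 6: N5 ← N2 → N4 ← N0 → N6 ← N1 → N7
  N1 is a fork here and N1 is conditioned on, so the path is blocked at N1.
At least one path is unblocked, so d-separation fails.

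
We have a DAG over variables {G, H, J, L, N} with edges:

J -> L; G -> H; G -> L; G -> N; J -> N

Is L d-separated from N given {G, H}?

There are 2 undirected paths between L and N; checking each against the conditioning set {G, H}:
Path 1: L ← J → N
  J is a fork and J is not conditioned on — no node blocks this path, so it is active.
Path 2: L ← G → N
  G is a fork here and G is conditioned on, so the path is blocked at G.
Since the path L ← J → N is active, L and N are not d-separated given {G, H}.

No — L and N are not d-separated given {G, H}.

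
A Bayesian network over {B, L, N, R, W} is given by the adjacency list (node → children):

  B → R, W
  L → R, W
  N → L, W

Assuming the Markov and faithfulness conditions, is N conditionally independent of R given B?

No — N and R are not d-separated given {B}.

We examine all 4 paths between N and R:
  1. N → W ← B → R — W:collider[blocks]; B:fork[blocks] ⇒ blocked
  2. N → W ← L → R — W:collider[blocks]; L:fork[open] ⇒ blocked
  3. N → L → W ← B → R — L:chain[open]; W:collider[blocks]; B:fork[blocks] ⇒ blocked
  4. N → L → R — L:chain[open] ⇒ active
At least one path is unblocked, so d-separation fails.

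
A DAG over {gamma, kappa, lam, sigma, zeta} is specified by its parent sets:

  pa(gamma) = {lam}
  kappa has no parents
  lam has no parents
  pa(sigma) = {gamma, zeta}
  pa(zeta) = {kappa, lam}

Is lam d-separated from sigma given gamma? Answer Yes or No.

No

We examine all 2 paths between lam and sigma:
Path 1: lam → gamma → sigma
  gamma is a chain here and gamma is conditioned on, so the path is blocked at gamma.
Path 2: lam → zeta → sigma
  zeta is a chain and zeta is not conditioned on — no node blocks this path, so it is active.
At least one path is unblocked, so d-separation fails.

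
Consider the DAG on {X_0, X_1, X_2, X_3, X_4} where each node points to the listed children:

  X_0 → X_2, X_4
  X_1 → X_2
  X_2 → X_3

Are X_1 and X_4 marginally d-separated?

There is one path between X_1 and X_4:
Path 1: X_1 → X_2 ← X_0 → X_4
  X_2 is a collider here and neither X_2 nor any of its descendants is conditioned on, so the collider stays closed — the path is blocked at X_2.
Every path is blocked, so X_1 and X_4 are d-separated given ∅.

Yes — X_1 and X_4 are d-separated given ∅.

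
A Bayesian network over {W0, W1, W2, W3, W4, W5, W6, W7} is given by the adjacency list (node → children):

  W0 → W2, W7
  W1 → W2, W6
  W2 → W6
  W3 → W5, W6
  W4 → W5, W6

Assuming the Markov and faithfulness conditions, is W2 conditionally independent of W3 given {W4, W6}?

No — W2 and W3 are not d-separated given {W4, W6}.

There are 4 undirected paths between W2 and W3; checking each against the conditioning set {W4, W6}:
Path 1: W2 → W6 ← W3
  W6 is a collider and W6 is conditioned on, which opens it — no node blocks this path, so it is active.
Path 2: W2 → W6 ← W4 → W5 ← W3
  W4 is a fork here and W4 is conditioned on, so the path is blocked at W4.
Path 3: W2 ← W1 → W6 ← W3
  W1 is a fork and W1 is not conditioned on; W6 is a collider and W6 is conditioned on, which opens it — no node blocks this path, so it is active.
Path 4: W2 ← W1 → W6 ← W4 → W5 ← W3
  W4 is a fork here and W4 is conditioned on, so the path is blocked at W4.
Because an active path exists, W2 and W3 are not d-separated.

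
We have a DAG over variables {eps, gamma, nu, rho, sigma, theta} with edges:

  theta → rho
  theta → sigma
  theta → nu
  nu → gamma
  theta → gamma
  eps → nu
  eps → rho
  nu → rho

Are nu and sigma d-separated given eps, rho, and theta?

Enumerating the 4 paths from nu to sigma and testing each for blocking by {eps, rho, theta}:
Path 1: nu → gamma ← theta → sigma
  gamma is a collider here and neither gamma nor any of its descendants is conditioned on, so the collider stays closed — the path is blocked at gamma.
Path 2: nu → rho ← theta → sigma
  theta is a fork here and theta is conditioned on, so the path is blocked at theta.
Path 3: nu ← eps → rho ← theta → sigma
  eps is a fork here and eps is conditioned on, so the path is blocked at eps.
Path 4: nu ← theta → sigma
  theta is a fork here and theta is conditioned on, so the path is blocked at theta.
Every path is blocked, so nu and sigma are d-separated given {eps, rho, theta}.

Yes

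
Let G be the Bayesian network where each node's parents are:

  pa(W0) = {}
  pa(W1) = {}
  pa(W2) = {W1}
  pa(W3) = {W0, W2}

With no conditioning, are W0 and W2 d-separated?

The only undirected path from W0 to W2 is:
Path 1: W0 → W3 ← W2
  W3 is a collider here and neither W3 nor any of its descendants is conditioned on, so the collider stays closed — the path is blocked at W3.
All paths are blocked; W0 ⊥ W2 | ∅ holds.

Yes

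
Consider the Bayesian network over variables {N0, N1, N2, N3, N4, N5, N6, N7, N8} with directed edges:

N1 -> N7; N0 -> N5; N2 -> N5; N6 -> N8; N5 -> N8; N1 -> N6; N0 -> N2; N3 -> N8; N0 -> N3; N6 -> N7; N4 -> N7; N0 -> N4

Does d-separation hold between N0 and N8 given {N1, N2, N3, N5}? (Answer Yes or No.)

There are 5 undirected paths between N0 and N8; checking each against the conditioning set {N1, N2, N3, N5}:
Path 1: N0 → N4 → N7 ← N1 → N6 → N8
  N7 is a collider here and neither N7 nor any of its descendants is conditioned on, so the collider stays closed — the path is blocked at N7.
Path 2: N0 → N4 → N7 ← N6 → N8
  N7 is a collider here and neither N7 nor any of its descendants is conditioned on, so the collider stays closed — the path is blocked at N7.
Path 3: N0 → N5 → N8
  N5 is a chain here and N5 is conditioned on, so the path is blocked at N5.
Path 4: N0 → N2 → N5 → N8
  N2 is a chain here and N2 is conditioned on, so the path is blocked at N2.
Path 5: N0 → N3 → N8
  N3 is a chain here and N3 is conditioned on, so the path is blocked at N3.
Since every path is blocked, d-separation holds.

Yes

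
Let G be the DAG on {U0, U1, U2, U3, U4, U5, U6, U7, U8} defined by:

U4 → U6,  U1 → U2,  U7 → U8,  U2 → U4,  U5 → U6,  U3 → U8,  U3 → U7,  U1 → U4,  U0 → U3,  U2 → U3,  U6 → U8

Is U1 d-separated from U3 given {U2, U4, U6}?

Yes

There are 6 undirected paths between U1 and U3; checking each against the conditioning set {U2, U4, U6}:
  1. U1 → U4 ← U2 → U3 — U4:collider[open]; U2:fork[blocks] ⇒ blocked
  2. U1 → U4 → U6 → U8 ← U3 — U4:chain[blocks]; U6:chain[blocks]; U8:collider[blocks] ⇒ blocked
  3. U1 → U4 → U6 → U8 ← U7 ← U3 — U4:chain[blocks]; U6:chain[blocks]; U8:collider[blocks]; U7:chain[open] ⇒ blocked
  4. U1 → U2 → U4 → U6 → U8 ← U3 — U2:chain[blocks]; U4:chain[blocks]; U6:chain[blocks]; U8:collider[blocks] ⇒ blocked
  5. U1 → U2 → U4 → U6 → U8 ← U7 ← U3 — U2:chain[blocks]; U4:chain[blocks]; U6:chain[blocks]; U8:collider[blocks]; U7:chain[open] ⇒ blocked
  6. U1 → U2 → U3 — U2:chain[blocks] ⇒ blocked
All paths are blocked; U1 ⊥ U3 | {U2, U4, U6} holds.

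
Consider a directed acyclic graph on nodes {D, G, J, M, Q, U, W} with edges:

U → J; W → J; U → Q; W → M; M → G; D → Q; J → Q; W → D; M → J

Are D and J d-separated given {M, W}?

Enumerating the 4 paths from D to J and testing each for blocking by {M, W}:
Path 1: D → Q ← U → J
  Q is a collider here and neither Q nor any of its descendants is conditioned on, so the collider stays closed — the path is blocked at Q.
Path 2: D → Q ← J
  Q is a collider here and neither Q nor any of its descendants is conditioned on, so the collider stays closed — the path is blocked at Q.
Path 3: D ← W → J
  W is a fork here and W is conditioned on, so the path is blocked at W.
Path 4: D ← W → M → J
  W is a fork here and W is conditioned on, so the path is blocked at W.
All paths are blocked; D ⊥ J | {M, W} holds.

Yes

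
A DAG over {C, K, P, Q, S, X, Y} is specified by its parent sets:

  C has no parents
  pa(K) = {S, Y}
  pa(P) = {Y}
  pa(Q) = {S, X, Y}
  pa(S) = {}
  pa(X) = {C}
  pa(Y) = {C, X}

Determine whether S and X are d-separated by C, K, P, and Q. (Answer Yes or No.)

No — S and X are not d-separated given {C, K, P, Q}.

6 paths connect S and X; each must be blocked for d-separation to hold:
Path 1: S → K ← Y ← C → X
  C is a fork here and C is conditioned on, so the path is blocked at C.
Path 2: S → K ← Y ← X
  K is a collider and K is conditioned on, which opens it; Y is a chain and Y is not conditioned on — no node blocks this path, so it is active.
Path 3: S → K ← Y → Q ← X
  K is a collider and K is conditioned on, which opens it; Y is a fork and Y is not conditioned on; Q is a collider and Q is conditioned on, which opens it — no node blocks this path, so it is active.
Path 4: S → Q ← X
  Q is a collider and Q is conditioned on, which opens it — no node blocks this path, so it is active.
Path 5: S → Q ← Y ← C → X
  C is a fork here and C is conditioned on, so the path is blocked at C.
Path 6: S → Q ← Y ← X
  Q is a collider and Q is conditioned on, which opens it; Y is a chain and Y is not conditioned on — no node blocks this path, so it is active.
Because an active path exists, S and X are not d-separated.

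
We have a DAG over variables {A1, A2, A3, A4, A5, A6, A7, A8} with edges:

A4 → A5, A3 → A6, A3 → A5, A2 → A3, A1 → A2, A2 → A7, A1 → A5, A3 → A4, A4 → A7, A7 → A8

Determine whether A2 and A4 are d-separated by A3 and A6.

Yes — A2 and A4 are d-separated given {A3, A6}.

We examine all 5 paths between A2 and A4:
Path 1: A2 ← A1 → A5 ← A4
  A5 is a collider here and neither A5 nor any of its descendants is conditioned on, so the collider stays closed — the path is blocked at A5.
Path 2: A2 ← A1 → A5 ← A3 → A4
  A5 is a collider here and neither A5 nor any of its descendants is conditioned on, so the collider stays closed — the path is blocked at A5.
Path 3: A2 → A3 → A4
  A3 is a chain here and A3 is conditioned on, so the path is blocked at A3.
Path 4: A2 → A3 → A5 ← A4
  A3 is a chain here and A3 is conditioned on, so the path is blocked at A3.
Path 5: A2 → A7 ← A4
  A7 is a collider here and neither A7 nor any of its descendants is conditioned on, so the collider stays closed — the path is blocked at A7.
Since every path is blocked, d-separation holds.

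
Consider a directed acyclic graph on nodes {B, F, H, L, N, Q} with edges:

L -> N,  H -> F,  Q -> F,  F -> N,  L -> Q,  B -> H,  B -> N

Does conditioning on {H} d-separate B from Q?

4 paths connect B and Q; each must be blocked for d-separation to hold:
Path 1: B → N ← F ← Q
  N is a collider here and neither N nor any of its descendants is conditioned on, so the collider stays closed — the path is blocked at N.
Path 2: B → N ← L → Q
  N is a collider here and neither N nor any of its descendants is conditioned on, so the collider stays closed — the path is blocked at N.
Path 3: B → H → F ← Q
  H is a chain here and H is conditioned on, so the path is blocked at H.
Path 4: B → H → F → N ← L → Q
  H is a chain here and H is conditioned on, so the path is blocked at H.
Every path is blocked, so B and Q are d-separated given {H}.

Yes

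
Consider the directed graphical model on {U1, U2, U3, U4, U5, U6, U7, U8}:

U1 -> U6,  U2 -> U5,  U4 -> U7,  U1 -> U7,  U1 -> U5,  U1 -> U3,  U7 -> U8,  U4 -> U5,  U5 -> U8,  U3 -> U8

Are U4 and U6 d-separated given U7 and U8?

No

We examine all 6 paths between U4 and U6:
  1. U4 → U7 → U8 ← U5 ← U1 → U6 — U7:chain[blocks]; U8:collider[open]; U5:chain[open]; U1:fork[open] ⇒ blocked
  2. U4 → U7 → U8 ← U3 ← U1 → U6 — U7:chain[blocks]; U8:collider[open]; U3:chain[open]; U1:fork[open] ⇒ blocked
  3. U4 → U7 ← U1 → U6 — U7:collider[open]; U1:fork[open] ⇒ active
  4. U4 → U5 → U8 ← U7 ← U1 → U6 — U5:chain[open]; U8:collider[open]; U7:chain[blocks]; U1:fork[open] ⇒ blocked
  5. U4 → U5 → U8 ← U3 ← U1 → U6 — U5:chain[open]; U8:collider[open]; U3:chain[open]; U1:fork[open] ⇒ active
  6. U4 → U5 ← U1 → U6 — U5:collider[open]; U1:fork[open] ⇒ active
At least one path is unblocked, so d-separation fails.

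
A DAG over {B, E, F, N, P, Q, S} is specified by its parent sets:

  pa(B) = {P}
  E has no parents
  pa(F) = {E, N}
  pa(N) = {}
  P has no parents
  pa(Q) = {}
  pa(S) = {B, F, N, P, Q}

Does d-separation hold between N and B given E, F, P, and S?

We examine all 4 paths between N and B:
Path 1: N → S ← P → B
  P is a fork here and P is conditioned on, so the path is blocked at P.
Path 2: N → S ← B
  S is a collider and S is conditioned on, which opens it — no node blocks this path, so it is active.
Path 3: N → F → S ← P → B
  F is a chain here and F is conditioned on, so the path is blocked at F.
Path 4: N → F → S ← B
  F is a chain here and F is conditioned on, so the path is blocked at F.
Since the path N → S ← B is active, N and B are not d-separated given {E, F, P, S}.

No — N and B are not d-separated given {E, F, P, S}.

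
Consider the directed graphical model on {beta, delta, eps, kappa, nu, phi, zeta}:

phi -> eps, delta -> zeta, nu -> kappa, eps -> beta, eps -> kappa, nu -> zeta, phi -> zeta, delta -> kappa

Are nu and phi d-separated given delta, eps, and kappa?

4 paths connect nu and phi; each must be blocked for d-separation to hold:
  1. nu → kappa ← delta → zeta ← phi — kappa:collider[open]; delta:fork[blocks]; zeta:collider[blocks] ⇒ blocked
  2. nu → kappa ← eps ← phi — kappa:collider[open]; eps:chain[blocks] ⇒ blocked
  3. nu → zeta ← delta → kappa ← eps ← phi — zeta:collider[blocks]; delta:fork[blocks]; kappa:collider[open]; eps:chain[blocks] ⇒ blocked
  4. nu → zeta ← phi — zeta:collider[blocks] ⇒ blocked
Every path is blocked, so nu and phi are d-separated given {delta, eps, kappa}.

Yes — nu and phi are d-separated given {delta, eps, kappa}.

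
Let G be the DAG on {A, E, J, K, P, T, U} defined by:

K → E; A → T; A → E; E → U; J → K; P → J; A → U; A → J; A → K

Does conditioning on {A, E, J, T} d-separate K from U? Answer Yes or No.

Enumerating the 6 paths from K to U and testing each for blocking by {A, E, J, T}:
Path 1: K ← J ← A → U
  J is a chain here and J is conditioned on, so the path is blocked at J.
Path 2: K ← J ← A → E → U
  J is a chain here and J is conditioned on, so the path is blocked at J.
Path 3: K ← A → U
  A is a fork here and A is conditioned on, so the path is blocked at A.
Path 4: K ← A → E → U
  A is a fork here and A is conditioned on, so the path is blocked at A.
Path 5: K → E ← A → U
  A is a fork here and A is conditioned on, so the path is blocked at A.
Path 6: K → E → U
  E is a chain here and E is conditioned on, so the path is blocked at E.
Every path is blocked, so K and U are d-separated given {A, E, J, T}.

Yes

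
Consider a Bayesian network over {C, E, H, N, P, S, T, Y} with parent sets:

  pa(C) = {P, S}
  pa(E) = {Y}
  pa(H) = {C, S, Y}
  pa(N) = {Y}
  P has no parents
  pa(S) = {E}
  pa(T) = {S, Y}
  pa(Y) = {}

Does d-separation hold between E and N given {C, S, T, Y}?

We examine all 4 paths between E and N:
Path 1: E ← Y → N
  Y is a fork here and Y is conditioned on, so the path is blocked at Y.
Path 2: E → S → H ← Y → N
  S is a chain here and S is conditioned on, so the path is blocked at S.
Path 3: E → S → C → H ← Y → N
  S is a chain here and S is conditioned on, so the path is blocked at S.
Path 4: E → S → T ← Y → N
  S is a chain here and S is conditioned on, so the path is blocked at S.
Since every path is blocked, d-separation holds.

Yes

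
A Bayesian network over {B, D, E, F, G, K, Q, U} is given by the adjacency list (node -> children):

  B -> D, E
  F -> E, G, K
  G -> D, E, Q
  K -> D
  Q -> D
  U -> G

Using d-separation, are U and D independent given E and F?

No — U and D are not d-separated given {E, F}.

There are 6 undirected paths between U and D; checking each against the conditioning set {E, F}:
Path 1: U → G → Q → D
  G is a chain and G is not conditioned on; Q is a chain and Q is not conditioned on — no node blocks this path, so it is active.
Path 2: U → G ← F → E ← B → D
  F is a fork here and F is conditioned on, so the path is blocked at F.
Path 3: U → G ← F → K → D
  F is a fork here and F is conditioned on, so the path is blocked at F.
Path 4: U → G → E ← B → D
  G is a chain and G is not conditioned on; E is a collider and E is conditioned on, which opens it; B is a fork and B is not conditioned on — no node blocks this path, so it is active.
Path 5: U → G → E ← F → K → D
  F is a fork here and F is conditioned on, so the path is blocked at F.
Path 6: U → G → D
  G is a chain and G is not conditioned on — no node blocks this path, so it is active.
At least one path is unblocked, so d-separation fails.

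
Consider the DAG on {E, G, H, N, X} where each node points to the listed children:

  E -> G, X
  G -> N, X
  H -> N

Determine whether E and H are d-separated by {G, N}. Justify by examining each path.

Yes

2 paths connect E and H; each must be blocked for d-separation to hold:
Path 1: E → X ← G → N ← H
  X is a collider here and neither X nor any of its descendants is conditioned on, so the collider stays closed — the path is blocked at X.
Path 2: E → G → N ← H
  G is a chain here and G is conditioned on, so the path is blocked at G.
Since every path is blocked, d-separation holds.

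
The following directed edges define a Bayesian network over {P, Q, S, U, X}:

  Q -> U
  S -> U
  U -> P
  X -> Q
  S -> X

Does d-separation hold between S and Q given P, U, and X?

There are 2 undirected paths between S and Q; checking each against the conditioning set {P, U, X}:
Path 1: S → U ← Q
  U is a collider and U is conditioned on, which opens it — no node blocks this path, so it is active.
Path 2: S → X → Q
  X is a chain here and X is conditioned on, so the path is blocked at X.
Since the path S → U ← Q is active, S and Q are not d-separated given {P, U, X}.

No — S and Q are not d-separated given {P, U, X}.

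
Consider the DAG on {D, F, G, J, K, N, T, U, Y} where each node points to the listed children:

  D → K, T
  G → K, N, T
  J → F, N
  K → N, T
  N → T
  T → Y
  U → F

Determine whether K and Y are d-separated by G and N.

No

There are 6 undirected paths between K and Y; checking each against the conditioning set {G, N}:
  1. K → N → T → Y — N:chain[blocks]; T:chain[open] ⇒ blocked
  2. K → N ← G → T → Y — N:collider[open]; G:fork[blocks]; T:chain[open] ⇒ blocked
  3. K → T → Y — T:chain[open] ⇒ active
  4. K ← D → T → Y — D:fork[open]; T:chain[open] ⇒ active
  5. K ← G → N → T → Y — G:fork[blocks]; N:chain[blocks]; T:chain[open] ⇒ blocked
  6. K ← G → T → Y — G:fork[blocks]; T:chain[open] ⇒ blocked
At least one path is unblocked, so d-separation fails.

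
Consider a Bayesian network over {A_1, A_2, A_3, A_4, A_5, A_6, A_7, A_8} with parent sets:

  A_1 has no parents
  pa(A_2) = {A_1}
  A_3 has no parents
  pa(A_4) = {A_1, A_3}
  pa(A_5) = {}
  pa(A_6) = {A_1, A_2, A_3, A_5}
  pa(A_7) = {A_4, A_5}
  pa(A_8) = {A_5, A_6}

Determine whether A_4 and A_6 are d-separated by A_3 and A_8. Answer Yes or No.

We examine all 5 paths between A_4 and A_6:
  1. A_4 → A_7 ← A_5 → A_8 ← A_6 — A_7:collider[blocks]; A_5:fork[open]; A_8:collider[open] ⇒ blocked
  2. A_4 → A_7 ← A_5 → A_6 — A_7:collider[blocks]; A_5:fork[open] ⇒ blocked
  3. A_4 ← A_1 → A_6 — A_1:fork[open] ⇒ active
  4. A_4 ← A_1 → A_2 → A_6 — A_1:fork[open]; A_2:chain[open] ⇒ active
  5. A_4 ← A_3 → A_6 — A_3:fork[blocks] ⇒ blocked
Since the path A_4 ← A_1 → A_6 is active, A_4 and A_6 are not d-separated given {A_3, A_8}.

No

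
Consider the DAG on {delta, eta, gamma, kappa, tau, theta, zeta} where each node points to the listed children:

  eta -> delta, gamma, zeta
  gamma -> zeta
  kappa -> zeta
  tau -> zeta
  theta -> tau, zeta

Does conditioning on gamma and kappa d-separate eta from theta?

Yes

We examine all 4 paths between eta and theta:
  1. eta → zeta ← tau ← theta — zeta:collider[blocks]; tau:chain[open] ⇒ blocked
  2. eta → zeta ← theta — zeta:collider[blocks] ⇒ blocked
  3. eta → gamma → zeta ← tau ← theta — gamma:chain[blocks]; zeta:collider[blocks]; tau:chain[open] ⇒ blocked
  4. eta → gamma → zeta ← theta — gamma:chain[blocks]; zeta:collider[blocks] ⇒ blocked
All paths are blocked; eta ⊥ theta | {gamma, kappa} holds.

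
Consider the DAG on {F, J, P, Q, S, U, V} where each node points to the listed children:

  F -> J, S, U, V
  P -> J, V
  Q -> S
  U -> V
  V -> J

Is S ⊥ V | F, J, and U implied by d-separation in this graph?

We examine all 4 paths between S and V:
  1. S ← F → J ← V — F:fork[blocks]; J:collider[open] ⇒ blocked
  2. S ← F → J ← P → V — F:fork[blocks]; J:collider[open]; P:fork[open] ⇒ blocked
  3. S ← F → U → V — F:fork[blocks]; U:chain[blocks] ⇒ blocked
  4. S ← F → V — F:fork[blocks] ⇒ blocked
Since every path is blocked, d-separation holds.

Yes — S and V are d-separated given {F, J, U}.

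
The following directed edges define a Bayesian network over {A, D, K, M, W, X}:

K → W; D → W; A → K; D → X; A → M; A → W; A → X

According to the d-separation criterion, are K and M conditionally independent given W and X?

3 paths connect K and M; each must be blocked for d-separation to hold:
  1. K ← A → M — A:fork[open] ⇒ active
  2. K → W ← D → X ← A → M — W:collider[open]; D:fork[open]; X:collider[open]; A:fork[open] ⇒ active
  3. K → W ← A → M — W:collider[open]; A:fork[open] ⇒ active
Because an active path exists, K and M are not d-separated.

No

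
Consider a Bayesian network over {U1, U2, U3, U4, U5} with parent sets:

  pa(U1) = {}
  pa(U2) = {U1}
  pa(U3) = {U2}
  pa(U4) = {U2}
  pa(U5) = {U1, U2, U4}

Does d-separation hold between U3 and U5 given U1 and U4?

There are 3 undirected paths between U3 and U5; checking each against the conditioning set {U1, U4}:
Path 1: U3 ← U2 ← U1 → U5
  U1 is a fork here and U1 is conditioned on, so the path is blocked at U1.
Path 2: U3 ← U2 → U4 → U5
  U4 is a chain here and U4 is conditioned on, so the path is blocked at U4.
Path 3: U3 ← U2 → U5
  U2 is a fork and U2 is not conditioned on — no node blocks this path, so it is active.
Since the path U3 ← U2 → U5 is active, U3 and U5 are not d-separated given {U1, U4}.

No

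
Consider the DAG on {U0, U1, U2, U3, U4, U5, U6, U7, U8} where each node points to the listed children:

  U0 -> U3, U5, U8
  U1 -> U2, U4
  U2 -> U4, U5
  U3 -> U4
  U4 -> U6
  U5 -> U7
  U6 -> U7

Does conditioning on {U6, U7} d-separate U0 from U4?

Enumerating the 4 paths from U0 to U4 and testing each for blocking by {U6, U7}:
  1. U0 → U3 → U4 — U3:chain[open] ⇒ active
  2. U0 → U5 ← U2 ← U1 → U4 — U5:collider[open]; U2:chain[open]; U1:fork[open] ⇒ active
  3. U0 → U5 ← U2 → U4 — U5:collider[open]; U2:fork[open] ⇒ active
  4. U0 → U5 → U7 ← U6 ← U4 — U5:chain[open]; U7:collider[open]; U6:chain[blocks] ⇒ blocked
Since the path U0 → U3 → U4 is active, U0 and U4 are not d-separated given {U6, U7}.

No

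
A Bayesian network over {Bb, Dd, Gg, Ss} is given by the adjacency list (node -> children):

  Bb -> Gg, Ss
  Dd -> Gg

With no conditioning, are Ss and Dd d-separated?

Yes

The only undirected path from Ss to Dd is:
Path 1: Ss ← Bb → Gg ← Dd
  Gg is a collider here and neither Gg nor any of its descendants is conditioned on, so the collider stays closed — the path is blocked at Gg.
All paths are blocked; Ss ⊥ Dd | ∅ holds.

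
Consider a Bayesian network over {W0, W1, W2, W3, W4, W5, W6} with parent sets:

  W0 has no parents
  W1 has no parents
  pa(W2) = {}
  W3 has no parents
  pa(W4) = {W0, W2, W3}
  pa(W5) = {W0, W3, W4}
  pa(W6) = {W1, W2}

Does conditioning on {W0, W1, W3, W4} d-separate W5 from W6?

Enumerating the 3 paths from W5 to W6 and testing each for blocking by {W0, W1, W3, W4}:
Path 1: W5 ← W3 → W4 ← W2 → W6
  W3 is a fork here and W3 is conditioned on, so the path is blocked at W3.
Path 2: W5 ← W4 ← W2 → W6
  W4 is a chain here and W4 is conditioned on, so the path is blocked at W4.
Path 3: W5 ← W0 → W4 ← W2 → W6
  W0 is a fork here and W0 is conditioned on, so the path is blocked at W0.
All paths are blocked; W5 ⊥ W6 | {W0, W1, W3, W4} holds.

Yes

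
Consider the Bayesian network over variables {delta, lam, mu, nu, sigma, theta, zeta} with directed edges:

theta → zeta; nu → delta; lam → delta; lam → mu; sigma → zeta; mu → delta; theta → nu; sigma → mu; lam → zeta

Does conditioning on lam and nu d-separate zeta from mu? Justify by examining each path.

We examine all 5 paths between zeta and mu:
  1. zeta ← sigma → mu — sigma:fork[open] ⇒ active
  2. zeta ← lam → mu — lam:fork[blocks] ⇒ blocked
  3. zeta ← lam → delta ← mu — lam:fork[blocks]; delta:collider[blocks] ⇒ blocked
  4. zeta ← theta → nu → delta ← lam → mu — theta:fork[open]; nu:chain[blocks]; delta:collider[blocks]; lam:fork[blocks] ⇒ blocked
  5. zeta ← theta → nu → delta ← mu — theta:fork[open]; nu:chain[blocks]; delta:collider[blocks] ⇒ blocked
Since the path zeta ← sigma → mu is active, zeta and mu are not d-separated given {lam, nu}.

No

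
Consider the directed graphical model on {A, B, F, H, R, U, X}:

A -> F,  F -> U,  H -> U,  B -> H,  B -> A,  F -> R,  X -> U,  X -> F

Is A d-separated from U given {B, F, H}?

3 paths connect A and U; each must be blocked for d-separation to hold:
  1. A ← B → H → U — B:fork[blocks]; H:chain[blocks] ⇒ blocked
  2. A → F ← X → U — F:collider[open]; X:fork[open] ⇒ active
  3. A → F → U — F:chain[blocks] ⇒ blocked
At least one path is unblocked, so d-separation fails.

No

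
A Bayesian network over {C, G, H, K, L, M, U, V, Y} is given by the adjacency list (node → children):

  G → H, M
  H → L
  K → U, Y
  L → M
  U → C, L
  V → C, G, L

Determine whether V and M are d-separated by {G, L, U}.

Yes — V and M are d-separated given {G, L, U}.

There are 6 undirected paths between V and M; checking each against the conditioning set {G, L, U}:
  1. V → L ← H ← G → M — L:collider[open]; H:chain[open]; G:fork[blocks] ⇒ blocked
  2. V → L → M — L:chain[blocks] ⇒ blocked
  3. V → G → H → L → M — G:chain[blocks]; H:chain[open]; L:chain[blocks] ⇒ blocked
  4. V → G → M — G:chain[blocks] ⇒ blocked
  5. V → C ← U → L ← H ← G → M — C:collider[blocks]; U:fork[blocks]; L:collider[open]; H:chain[open]; G:fork[blocks] ⇒ blocked
  6. V → C ← U → L → M — C:collider[blocks]; U:fork[blocks]; L:chain[blocks] ⇒ blocked
All paths are blocked; V ⊥ M | {G, L, U} holds.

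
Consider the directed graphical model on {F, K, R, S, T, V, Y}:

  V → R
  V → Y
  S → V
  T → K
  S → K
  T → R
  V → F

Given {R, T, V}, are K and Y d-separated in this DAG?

Yes

Enumerating the 2 paths from K to Y and testing each for blocking by {R, T, V}:
Path 1: K ← T → R ← V → Y
  T is a fork here and T is conditioned on, so the path is blocked at T.
Path 2: K ← S → V → Y
  V is a chain here and V is conditioned on, so the path is blocked at V.
All paths are blocked; K ⊥ Y | {R, T, V} holds.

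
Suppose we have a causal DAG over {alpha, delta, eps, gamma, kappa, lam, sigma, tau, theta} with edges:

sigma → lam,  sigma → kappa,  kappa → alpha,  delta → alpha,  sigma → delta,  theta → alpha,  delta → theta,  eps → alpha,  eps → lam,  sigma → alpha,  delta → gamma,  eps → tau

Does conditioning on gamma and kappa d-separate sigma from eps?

Yes — sigma and eps are d-separated given {gamma, kappa}.

There are 5 undirected paths between sigma and eps; checking each against the conditioning set {gamma, kappa}:
Path 1: sigma → delta → theta → alpha ← eps
  alpha is a collider here and neither alpha nor any of its descendants is conditioned on, so the collider stays closed — the path is blocked at alpha.
Path 2: sigma → delta → alpha ← eps
  alpha is a collider here and neither alpha nor any of its descendants is conditioned on, so the collider stays closed — the path is blocked at alpha.
Path 3: sigma → lam ← eps
  lam is a collider here and neither lam nor any of its descendants is conditioned on, so the collider stays closed — the path is blocked at lam.
Path 4: sigma → kappa → alpha ← eps
  kappa is a chain here and kappa is conditioned on, so the path is blocked at kappa.
Path 5: sigma → alpha ← eps
  alpha is a collider here and neither alpha nor any of its descendants is conditioned on, so the collider stays closed — the path is blocked at alpha.
Every path is blocked, so sigma and eps are d-separated given {gamma, kappa}.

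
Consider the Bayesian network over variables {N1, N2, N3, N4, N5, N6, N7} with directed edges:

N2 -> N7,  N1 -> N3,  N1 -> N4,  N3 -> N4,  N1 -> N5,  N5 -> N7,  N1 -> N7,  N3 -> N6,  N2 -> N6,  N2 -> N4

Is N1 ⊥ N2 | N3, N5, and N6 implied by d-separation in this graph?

Yes

6 paths connect N1 and N2; each must be blocked for d-separation to hold:
  1. N1 → N3 → N4 ← N2 — N3:chain[blocks]; N4:collider[blocks] ⇒ blocked
  2. N1 → N3 → N6 ← N2 — N3:chain[blocks]; N6:collider[open] ⇒ blocked
  3. N1 → N4 ← N3 → N6 ← N2 — N4:collider[blocks]; N3:fork[blocks]; N6:collider[open] ⇒ blocked
  4. N1 → N4 ← N2 — N4:collider[blocks] ⇒ blocked
  5. N1 → N5 → N7 ← N2 — N5:chain[blocks]; N7:collider[blocks] ⇒ blocked
  6. N1 → N7 ← N2 — N7:collider[blocks] ⇒ blocked
Every path is blocked, so N1 and N2 are d-separated given {N3, N5, N6}.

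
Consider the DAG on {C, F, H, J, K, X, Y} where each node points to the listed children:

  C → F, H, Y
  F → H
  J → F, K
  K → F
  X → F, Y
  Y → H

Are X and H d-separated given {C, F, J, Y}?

Enumerating the 6 paths from X to H and testing each for blocking by {C, F, J, Y}:
Path 1: X → Y ← C → F → H
  C is a fork here and C is conditioned on, so the path is blocked at C.
Path 2: X → Y ← C → H
  C is a fork here and C is conditioned on, so the path is blocked at C.
Path 3: X → Y → H
  Y is a chain here and Y is conditioned on, so the path is blocked at Y.
Path 4: X → F ← C → Y → H
  C is a fork here and C is conditioned on, so the path is blocked at C.
Path 5: X → F ← C → H
  C is a fork here and C is conditioned on, so the path is blocked at C.
Path 6: X → F → H
  F is a chain here and F is conditioned on, so the path is blocked at F.
Every path is blocked, so X and H are d-separated given {C, F, J, Y}.

Yes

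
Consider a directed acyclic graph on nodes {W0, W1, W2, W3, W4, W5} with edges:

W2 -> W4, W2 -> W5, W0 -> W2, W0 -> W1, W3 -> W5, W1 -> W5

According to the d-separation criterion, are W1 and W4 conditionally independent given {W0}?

Yes

We examine all 2 paths between W1 and W4:
Path 1: W1 ← W0 → W2 → W4
  W0 is a fork here and W0 is conditioned on, so the path is blocked at W0.
Path 2: W1 → W5 ← W2 → W4
  W5 is a collider here and neither W5 nor any of its descendants is conditioned on, so the collider stays closed — the path is blocked at W5.
Since every path is blocked, d-separation holds.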